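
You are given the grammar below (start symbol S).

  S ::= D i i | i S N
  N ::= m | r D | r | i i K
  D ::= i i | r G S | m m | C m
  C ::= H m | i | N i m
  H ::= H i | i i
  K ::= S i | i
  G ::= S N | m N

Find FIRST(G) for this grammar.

From G ::= S N: add FIRST(S) = { i, m, r }.
G ::= m N contributes {m}.
Union: FIRST(G) = { i, m, r }.

{ i, m, r }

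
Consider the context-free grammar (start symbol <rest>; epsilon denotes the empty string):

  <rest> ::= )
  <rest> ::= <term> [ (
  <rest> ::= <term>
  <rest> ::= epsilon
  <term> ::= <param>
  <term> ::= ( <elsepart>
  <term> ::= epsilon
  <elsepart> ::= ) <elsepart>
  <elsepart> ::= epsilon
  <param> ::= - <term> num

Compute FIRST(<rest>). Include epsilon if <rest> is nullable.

{ (, ), -, [, epsilon }

<rest> ::= ) contributes {)}.
From <rest> ::= <term> [ (: <term> nullable, take FIRST(<term>) ∪ {[} = { (, -, [ }.
From <rest> ::= <term>: add FIRST(<term>) = { (, -, epsilon } (including epsilon since <term> is nullable).
<rest> ::= epsilon contributes epsilon.
Union: FIRST(<rest>) = { (, ), -, [, epsilon }.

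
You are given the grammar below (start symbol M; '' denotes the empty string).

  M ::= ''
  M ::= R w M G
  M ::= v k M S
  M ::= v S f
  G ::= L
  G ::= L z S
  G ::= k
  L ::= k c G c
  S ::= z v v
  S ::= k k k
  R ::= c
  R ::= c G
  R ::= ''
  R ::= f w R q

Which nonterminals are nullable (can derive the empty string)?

{ M, R }

Directly nullable (have an ''-production): M, R.
No other nonterminal has a production whose RHS symbols are all nullable.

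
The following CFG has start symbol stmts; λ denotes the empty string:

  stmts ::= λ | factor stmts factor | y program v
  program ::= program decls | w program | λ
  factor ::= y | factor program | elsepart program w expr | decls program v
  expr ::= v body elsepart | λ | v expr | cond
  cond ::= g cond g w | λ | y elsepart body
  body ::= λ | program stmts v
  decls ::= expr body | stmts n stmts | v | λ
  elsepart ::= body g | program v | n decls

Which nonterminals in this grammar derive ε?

Directly nullable (have an λ-production): stmts, program, expr, cond, body, decls.
No other nonterminal has a production whose RHS symbols are all nullable.

{ body, cond, decls, expr, program, stmts }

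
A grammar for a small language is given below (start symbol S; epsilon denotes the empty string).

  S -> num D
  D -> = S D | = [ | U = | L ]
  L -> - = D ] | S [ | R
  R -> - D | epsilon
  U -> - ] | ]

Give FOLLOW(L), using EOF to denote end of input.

In D -> L ]: add FIRST(]) = { ] }.
Union: FOLLOW(L) = { ] }.

{ ] }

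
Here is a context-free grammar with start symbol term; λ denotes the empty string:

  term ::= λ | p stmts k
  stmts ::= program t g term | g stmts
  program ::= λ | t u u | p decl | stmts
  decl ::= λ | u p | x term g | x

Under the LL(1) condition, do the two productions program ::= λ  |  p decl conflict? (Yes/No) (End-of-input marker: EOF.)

FIRST(λ) = { λ } and FIRST(p decl) = { p }.
The first is nullable but FOLLOW(program) = { t } is disjoint from FIRST of the second.

No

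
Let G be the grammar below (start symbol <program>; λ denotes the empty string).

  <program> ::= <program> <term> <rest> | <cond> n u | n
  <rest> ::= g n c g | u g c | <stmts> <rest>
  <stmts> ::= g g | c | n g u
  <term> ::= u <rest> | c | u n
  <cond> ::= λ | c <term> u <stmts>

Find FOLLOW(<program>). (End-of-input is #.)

<program> is the start symbol, so # ∈ FOLLOW(<program>).
In <program> ::= <program> <term> <rest>: add FIRST(<term> <rest>) = { c, u }.
Union: FOLLOW(<program>) = { #, c, u }.

{ #, c, u }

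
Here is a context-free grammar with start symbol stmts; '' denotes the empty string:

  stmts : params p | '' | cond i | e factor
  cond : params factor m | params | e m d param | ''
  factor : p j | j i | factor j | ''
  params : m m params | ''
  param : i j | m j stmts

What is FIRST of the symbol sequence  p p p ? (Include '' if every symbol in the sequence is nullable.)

{ p }

p is a terminal; add {p} and stop.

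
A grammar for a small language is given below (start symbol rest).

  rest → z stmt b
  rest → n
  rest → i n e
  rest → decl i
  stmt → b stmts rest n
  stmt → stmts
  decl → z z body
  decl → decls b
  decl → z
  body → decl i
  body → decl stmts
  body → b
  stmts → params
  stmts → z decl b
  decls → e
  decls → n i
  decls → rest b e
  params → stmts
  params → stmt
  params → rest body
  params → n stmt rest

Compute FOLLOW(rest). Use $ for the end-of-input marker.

rest is the start symbol, so $ ∈ FOLLOW(rest).
In stmt → b stmts rest n: add FIRST(n) = { n }.
In decls → rest b e: add FIRST(b e) = { b }.
In params → rest body: add FIRST(body) = { b, e, i, n, z }.
In params → n stmt rest: rest is at the end, add FOLLOW(params) = { b, e, i, n, z }.
Union: FOLLOW(rest) = { $, b, e, i, n, z }.

{ $, b, e, i, n, z }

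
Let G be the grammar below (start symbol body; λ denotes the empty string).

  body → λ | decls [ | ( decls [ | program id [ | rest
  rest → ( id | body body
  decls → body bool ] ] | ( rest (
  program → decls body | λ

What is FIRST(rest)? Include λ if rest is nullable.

{ (, bool, id, λ }

rest → ( id contributes {(}.
From rest → body body: body, body nullable, take FIRST(body) ∪ FIRST(body) = { (, bool, id }; also λ since the whole RHS is nullable.
Union: FIRST(rest) = { (, bool, id, λ }.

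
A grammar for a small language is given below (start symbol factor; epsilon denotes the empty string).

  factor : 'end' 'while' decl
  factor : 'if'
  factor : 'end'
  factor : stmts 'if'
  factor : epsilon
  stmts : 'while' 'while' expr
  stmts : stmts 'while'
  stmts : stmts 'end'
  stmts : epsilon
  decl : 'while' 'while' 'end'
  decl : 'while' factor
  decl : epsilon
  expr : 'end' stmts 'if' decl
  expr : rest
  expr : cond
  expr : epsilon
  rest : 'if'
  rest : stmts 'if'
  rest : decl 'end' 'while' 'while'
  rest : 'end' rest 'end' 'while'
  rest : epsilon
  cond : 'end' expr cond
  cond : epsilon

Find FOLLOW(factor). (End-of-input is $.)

factor is the start symbol, so $ ∈ FOLLOW(factor).
In decl : 'while' factor: factor is at the end, add FOLLOW(decl) = { $, 'end', 'if', 'while' }.
Union: FOLLOW(factor) = { $, 'end', 'if', 'while' }.

{ $, 'end', 'if', 'while' }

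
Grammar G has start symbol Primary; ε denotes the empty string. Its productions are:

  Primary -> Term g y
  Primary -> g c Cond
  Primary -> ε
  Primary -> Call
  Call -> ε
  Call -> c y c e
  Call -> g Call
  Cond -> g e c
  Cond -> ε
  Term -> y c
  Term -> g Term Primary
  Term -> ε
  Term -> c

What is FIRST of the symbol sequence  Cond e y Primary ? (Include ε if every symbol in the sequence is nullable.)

{ e, g }

Add FIRST(Cond)\{ε} = { g }; Cond is nullable, continue.
e is a terminal; add {e} and stop.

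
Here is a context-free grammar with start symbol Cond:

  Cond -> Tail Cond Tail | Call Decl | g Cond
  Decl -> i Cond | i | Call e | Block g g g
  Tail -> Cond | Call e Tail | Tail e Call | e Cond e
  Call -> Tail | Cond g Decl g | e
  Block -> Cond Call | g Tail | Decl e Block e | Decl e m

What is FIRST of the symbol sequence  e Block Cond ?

{ e }

e is a terminal; add {e} and stop.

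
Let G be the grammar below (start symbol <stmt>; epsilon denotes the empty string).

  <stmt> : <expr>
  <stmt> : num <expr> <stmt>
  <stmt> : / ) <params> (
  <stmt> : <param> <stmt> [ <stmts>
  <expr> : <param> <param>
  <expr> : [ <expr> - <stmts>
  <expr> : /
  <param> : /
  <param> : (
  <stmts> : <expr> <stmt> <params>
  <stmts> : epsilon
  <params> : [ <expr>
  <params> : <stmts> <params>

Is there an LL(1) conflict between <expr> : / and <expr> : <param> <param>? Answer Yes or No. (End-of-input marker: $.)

Yes

FIRST(/) = { / } and FIRST(<param> <param>) = { (, / }.
Both contain /, so the two alternatives are not disjoint — LL(1) conflict.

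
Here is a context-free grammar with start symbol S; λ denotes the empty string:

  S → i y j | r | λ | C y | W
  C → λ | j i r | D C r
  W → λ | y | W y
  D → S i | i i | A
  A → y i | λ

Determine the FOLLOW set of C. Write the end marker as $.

In S → C y: add FIRST(y) = { y }.
In C → D C r: add FIRST(r) = { r }.
Union: FOLLOW(C) = { r, y }.

{ r, y }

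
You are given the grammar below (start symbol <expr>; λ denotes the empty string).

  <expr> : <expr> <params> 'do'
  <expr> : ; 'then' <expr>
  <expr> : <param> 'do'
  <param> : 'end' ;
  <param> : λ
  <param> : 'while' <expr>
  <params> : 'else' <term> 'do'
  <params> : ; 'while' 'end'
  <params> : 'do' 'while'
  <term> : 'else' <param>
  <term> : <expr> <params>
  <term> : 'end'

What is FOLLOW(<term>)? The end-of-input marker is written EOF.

In <params> : 'else' <term> 'do': add FIRST('do') = { 'do' }.
Union: FOLLOW(<term>) = { 'do' }.

{ 'do' }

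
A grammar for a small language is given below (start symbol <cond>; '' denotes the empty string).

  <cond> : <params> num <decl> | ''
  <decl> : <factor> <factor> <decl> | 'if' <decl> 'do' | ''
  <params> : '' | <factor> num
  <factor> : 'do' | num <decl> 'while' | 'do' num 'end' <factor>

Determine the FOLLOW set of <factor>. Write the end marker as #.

In <decl> : <factor> <factor> <decl>: add FIRST(<factor> <decl>) = { 'do', num }.
In <decl> : <factor> <factor> <decl>: add FIRST(<decl>)\{''} = { 'do', 'if', num }.
  Since <decl> is nullable, also add FOLLOW(<decl>) = { #, 'do', 'while' }.
In <params> : <factor> num: add FIRST(num) = { num }.
In <factor> : 'do' num 'end' <factor>: <factor> is at the end, add FOLLOW(<factor>) = { #, 'do', 'if', 'while', num }.
Union: FOLLOW(<factor>) = { #, 'do', 'if', 'while', num }.

{ #, 'do', 'if', 'while', num }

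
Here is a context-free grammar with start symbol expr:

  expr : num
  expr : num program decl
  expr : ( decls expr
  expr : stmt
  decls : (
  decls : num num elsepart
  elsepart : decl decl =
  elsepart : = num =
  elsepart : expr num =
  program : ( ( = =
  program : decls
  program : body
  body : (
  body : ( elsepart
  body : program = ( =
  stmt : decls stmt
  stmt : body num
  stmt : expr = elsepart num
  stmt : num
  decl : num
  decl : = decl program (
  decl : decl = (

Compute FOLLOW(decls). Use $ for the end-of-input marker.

{ (, =, num }

In expr : ( decls expr: add FIRST(expr) = { (, num }.
In program : decls: decls is at the end, add FOLLOW(program) = { (, =, num }.
In stmt : decls stmt: add FIRST(stmt) = { (, num }.
Union: FOLLOW(decls) = { (, =, num }.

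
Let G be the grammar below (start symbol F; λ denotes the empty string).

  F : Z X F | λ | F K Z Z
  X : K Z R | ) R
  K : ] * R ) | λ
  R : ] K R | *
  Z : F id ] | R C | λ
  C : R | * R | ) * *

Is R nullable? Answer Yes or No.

No

Nullable nonterminals: F, K, Z.
No production of R has an RHS whose symbols are all nullable, so R is not nullable.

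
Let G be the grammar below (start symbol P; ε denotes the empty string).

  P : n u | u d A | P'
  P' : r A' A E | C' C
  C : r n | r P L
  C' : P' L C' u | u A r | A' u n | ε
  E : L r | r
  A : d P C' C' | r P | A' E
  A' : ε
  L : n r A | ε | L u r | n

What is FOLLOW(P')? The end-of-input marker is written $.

{ $, n, r, u }

In P : P': P' is at the end, add FOLLOW(P) = { $, n, r, u }.
In C' : P' L C' u: add FIRST(L C' u) = { n, r, u }.
Union: FOLLOW(P') = { $, n, r, u }.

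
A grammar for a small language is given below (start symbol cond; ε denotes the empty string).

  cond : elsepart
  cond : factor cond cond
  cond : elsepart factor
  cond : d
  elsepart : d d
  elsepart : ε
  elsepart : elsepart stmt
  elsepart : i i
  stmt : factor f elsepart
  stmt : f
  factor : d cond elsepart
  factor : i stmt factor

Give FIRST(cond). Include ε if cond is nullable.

From cond : elsepart: add FIRST(elsepart) = { d, f, i, ε } (including ε since elsepart is nullable).
From cond : factor cond cond: add FIRST(factor) = { d, i }.
From cond : elsepart factor: elsepart nullable, take FIRST(elsepart) ∪ FIRST(factor) = { d, f, i }.
cond : d contributes {d}.
Union: FIRST(cond) = { d, f, i, ε }.

{ d, f, i, ε }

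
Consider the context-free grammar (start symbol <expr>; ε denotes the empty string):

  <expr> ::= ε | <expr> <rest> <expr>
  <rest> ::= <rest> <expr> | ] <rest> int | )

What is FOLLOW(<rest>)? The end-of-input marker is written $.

In <expr> ::= <expr> <rest> <expr>: add FIRST(<expr>)\{ε} = { ), ] }.
  Since <expr> is nullable, also add FOLLOW(<expr>) = { $, ), ], int }.
In <rest> ::= <rest> <expr>: add FIRST(<expr>)\{ε} = { ), ] }.
  Since <expr> is nullable, also add FOLLOW(<rest>) = { $, ), ], int }.
In <rest> ::= ] <rest> int: add FIRST(int) = { int }.
Union: FOLLOW(<rest>) = { $, ), ], int }.

{ $, ), ], int }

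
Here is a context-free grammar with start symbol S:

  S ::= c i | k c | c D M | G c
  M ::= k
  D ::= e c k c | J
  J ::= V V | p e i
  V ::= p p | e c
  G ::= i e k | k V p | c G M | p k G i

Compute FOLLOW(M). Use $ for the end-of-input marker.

{ $, c, i, k }

In S ::= c D M: M is at the end, add FOLLOW(S) = { $ }.
In G ::= c G M: M is at the end, add FOLLOW(G) = { c, i, k }.
Union: FOLLOW(M) = { $, c, i, k }.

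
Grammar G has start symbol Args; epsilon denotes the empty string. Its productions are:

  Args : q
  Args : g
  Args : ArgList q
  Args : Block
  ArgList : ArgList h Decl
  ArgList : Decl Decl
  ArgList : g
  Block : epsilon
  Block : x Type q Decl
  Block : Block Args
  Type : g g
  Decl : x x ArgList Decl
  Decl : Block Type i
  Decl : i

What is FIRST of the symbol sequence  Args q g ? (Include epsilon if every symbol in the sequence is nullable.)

{ g, i, q, x }

Add FIRST(Args)\{epsilon} = { g, i, q, x }; Args is nullable, continue.
q is a terminal; add {q} and stop.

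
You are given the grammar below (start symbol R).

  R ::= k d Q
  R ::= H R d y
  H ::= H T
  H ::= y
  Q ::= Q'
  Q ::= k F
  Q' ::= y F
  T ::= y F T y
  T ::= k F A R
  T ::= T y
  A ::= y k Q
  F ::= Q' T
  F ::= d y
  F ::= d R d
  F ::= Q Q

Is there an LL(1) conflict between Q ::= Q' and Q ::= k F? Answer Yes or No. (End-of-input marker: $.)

No

FIRST(Q') = { y } and FIRST(k F) = { k }.
The FIRST sets are disjoint and neither alternative is nullable — no conflict.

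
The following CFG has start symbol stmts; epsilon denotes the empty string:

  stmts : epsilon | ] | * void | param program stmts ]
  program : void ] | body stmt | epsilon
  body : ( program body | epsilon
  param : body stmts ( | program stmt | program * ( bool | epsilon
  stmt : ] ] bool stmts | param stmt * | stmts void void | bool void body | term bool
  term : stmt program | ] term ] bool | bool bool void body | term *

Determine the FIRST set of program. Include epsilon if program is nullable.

{ (, *, ], bool, void, epsilon }

program : void ] contributes {void}.
From program : body stmt: body nullable, take FIRST(body) ∪ FIRST(stmt) = { (, *, ], bool, void }.
program : epsilon contributes epsilon.
Union: FIRST(program) = { (, *, ], bool, void, epsilon }.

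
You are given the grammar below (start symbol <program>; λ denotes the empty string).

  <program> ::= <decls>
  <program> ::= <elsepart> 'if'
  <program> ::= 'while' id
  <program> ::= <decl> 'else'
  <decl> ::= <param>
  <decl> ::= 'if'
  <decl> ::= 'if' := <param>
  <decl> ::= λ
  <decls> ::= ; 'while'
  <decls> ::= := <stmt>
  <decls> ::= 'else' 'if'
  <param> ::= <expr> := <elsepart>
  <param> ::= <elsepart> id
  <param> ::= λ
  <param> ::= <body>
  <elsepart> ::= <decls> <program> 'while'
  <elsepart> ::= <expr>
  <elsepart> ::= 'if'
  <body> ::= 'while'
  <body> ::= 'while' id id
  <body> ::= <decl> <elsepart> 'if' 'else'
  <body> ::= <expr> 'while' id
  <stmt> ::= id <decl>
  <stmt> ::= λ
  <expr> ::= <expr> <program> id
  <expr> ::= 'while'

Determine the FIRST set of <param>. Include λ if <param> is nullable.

From <param> ::= <expr> := <elsepart>: add FIRST(<expr>) = { 'while' }.
From <param> ::= <elsepart> id: add FIRST(<elsepart>) = { 'else', 'if', 'while', :=, ; }.
<param> ::= λ contributes λ.
From <param> ::= <body>: add FIRST(<body>) = { 'else', 'if', 'while', :=, ; }.
Union: FIRST(<param>) = { 'else', 'if', 'while', :=, ;, λ }.

{ 'else', 'if', 'while', :=, ;, λ }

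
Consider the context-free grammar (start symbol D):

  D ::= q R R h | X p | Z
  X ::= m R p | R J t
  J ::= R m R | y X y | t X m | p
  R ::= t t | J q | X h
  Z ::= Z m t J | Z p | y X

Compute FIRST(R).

R ::= t t contributes {t}.
From R ::= J q: add FIRST(J) = { m, p, t, y }.
From R ::= X h: add FIRST(X) = { m, p, t, y }.
Union: FIRST(R) = { m, p, t, y }.

{ m, p, t, y }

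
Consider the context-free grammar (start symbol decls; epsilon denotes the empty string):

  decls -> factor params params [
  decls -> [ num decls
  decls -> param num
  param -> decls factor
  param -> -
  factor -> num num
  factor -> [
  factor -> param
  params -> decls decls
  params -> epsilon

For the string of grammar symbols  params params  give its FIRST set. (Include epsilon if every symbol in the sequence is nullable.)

{ -, [, num, epsilon }

Add FIRST(params)\{epsilon} = { -, [, num }; params is nullable, continue.
Add FIRST(params)\{epsilon} = { -, [, num }; params is nullable, continue.
Every symbol is nullable, so include epsilon.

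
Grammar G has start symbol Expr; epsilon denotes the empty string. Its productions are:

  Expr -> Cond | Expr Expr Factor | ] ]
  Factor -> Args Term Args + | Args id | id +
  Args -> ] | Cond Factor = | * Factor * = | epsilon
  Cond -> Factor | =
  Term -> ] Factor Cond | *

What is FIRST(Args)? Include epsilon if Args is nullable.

{ *, =, ], id, epsilon }

Args -> ] contributes {]}.
From Args -> Cond Factor =: add FIRST(Cond) = { *, =, ], id }.
Args -> * Factor * = contributes {*}.
Args -> epsilon contributes epsilon.
Union: FIRST(Args) = { *, =, ], id, epsilon }.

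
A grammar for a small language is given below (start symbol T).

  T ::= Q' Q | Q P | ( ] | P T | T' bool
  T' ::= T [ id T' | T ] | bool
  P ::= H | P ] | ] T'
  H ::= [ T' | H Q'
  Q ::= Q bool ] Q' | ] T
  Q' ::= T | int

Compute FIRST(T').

From T' ::= T [ id T': add FIRST(T) = { (, [, ], bool, int }.
From T' ::= T ]: add FIRST(T) = { (, [, ], bool, int }.
T' ::= bool contributes {bool}.
Union: FIRST(T') = { (, [, ], bool, int }.

{ (, [, ], bool, int }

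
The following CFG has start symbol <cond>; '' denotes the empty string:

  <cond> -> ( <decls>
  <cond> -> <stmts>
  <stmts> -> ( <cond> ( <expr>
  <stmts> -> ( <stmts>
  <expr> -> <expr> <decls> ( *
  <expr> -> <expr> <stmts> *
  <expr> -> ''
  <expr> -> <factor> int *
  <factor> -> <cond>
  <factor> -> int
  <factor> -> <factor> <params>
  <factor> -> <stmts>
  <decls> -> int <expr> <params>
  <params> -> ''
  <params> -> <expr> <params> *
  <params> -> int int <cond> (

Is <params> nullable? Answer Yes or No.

Yes

<params> has an ''-production, so <params> ⇒ ''.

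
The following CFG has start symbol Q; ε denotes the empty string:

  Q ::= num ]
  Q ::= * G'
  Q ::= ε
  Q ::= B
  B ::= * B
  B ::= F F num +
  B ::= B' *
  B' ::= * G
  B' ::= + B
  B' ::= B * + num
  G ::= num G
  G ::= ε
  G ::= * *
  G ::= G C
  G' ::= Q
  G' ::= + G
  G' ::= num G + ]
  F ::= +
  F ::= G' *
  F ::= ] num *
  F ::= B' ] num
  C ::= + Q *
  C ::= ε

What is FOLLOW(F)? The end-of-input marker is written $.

{ *, +, ], num }

In B ::= F F num +: add FIRST(F num +) = { *, +, ], num }.
In B ::= F F num +: add FIRST(num +) = { num }.
Union: FOLLOW(F) = { *, +, ], num }.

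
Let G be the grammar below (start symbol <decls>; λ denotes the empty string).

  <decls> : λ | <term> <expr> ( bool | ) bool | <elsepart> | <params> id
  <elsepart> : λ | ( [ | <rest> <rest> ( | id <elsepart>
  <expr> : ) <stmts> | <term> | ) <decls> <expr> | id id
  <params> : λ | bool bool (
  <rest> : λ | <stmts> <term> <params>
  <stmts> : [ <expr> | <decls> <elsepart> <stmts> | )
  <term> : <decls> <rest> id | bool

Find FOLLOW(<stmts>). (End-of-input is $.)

In <expr> : ) <stmts>: <stmts> is at the end, add FOLLOW(<expr>) = { (, ), [, bool, id }.
In <rest> : <stmts> <term> <params>: add FIRST(<term> <params>) = { (, ), [, bool, id }.
In <stmts> : <decls> <elsepart> <stmts>: <stmts> is at the end, add FOLLOW(<stmts>) = { (, ), [, bool, id }.
Union: FOLLOW(<stmts>) = { (, ), [, bool, id }.

{ (, ), [, bool, id }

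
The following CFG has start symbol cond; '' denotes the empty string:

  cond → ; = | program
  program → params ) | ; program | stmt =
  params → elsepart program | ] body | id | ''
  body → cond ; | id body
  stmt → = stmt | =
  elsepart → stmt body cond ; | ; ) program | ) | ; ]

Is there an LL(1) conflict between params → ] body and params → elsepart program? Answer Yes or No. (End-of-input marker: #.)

No

FIRST(] body) = { ] } and FIRST(elsepart program) = { ), ;, = }.
The FIRST sets are disjoint and neither alternative is nullable — no conflict.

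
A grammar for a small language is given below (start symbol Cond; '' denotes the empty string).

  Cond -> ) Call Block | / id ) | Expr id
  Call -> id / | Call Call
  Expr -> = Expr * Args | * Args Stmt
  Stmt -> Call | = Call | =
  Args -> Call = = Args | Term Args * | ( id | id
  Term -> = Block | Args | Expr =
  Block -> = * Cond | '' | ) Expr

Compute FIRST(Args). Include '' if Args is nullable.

{ (, *, =, id }

From Args -> Call = = Args: add FIRST(Call) = { id }.
From Args -> Term Args *: add FIRST(Term) = { (, *, =, id }.
Args -> ( id contributes {(}.
Args -> id contributes {id}.
Union: FIRST(Args) = { (, *, =, id }.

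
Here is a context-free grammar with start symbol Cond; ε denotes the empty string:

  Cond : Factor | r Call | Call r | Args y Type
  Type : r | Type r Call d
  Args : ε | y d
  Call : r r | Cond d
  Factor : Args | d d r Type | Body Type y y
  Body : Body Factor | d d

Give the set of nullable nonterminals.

{ Args, Cond, Factor }

Directly nullable (have an ε-production): Args.
Cond : Factor with every symbol nullable, so Cond is nullable.
Factor : Args with every symbol nullable, so Factor is nullable.
No other nonterminal has a production whose RHS symbols are all nullable.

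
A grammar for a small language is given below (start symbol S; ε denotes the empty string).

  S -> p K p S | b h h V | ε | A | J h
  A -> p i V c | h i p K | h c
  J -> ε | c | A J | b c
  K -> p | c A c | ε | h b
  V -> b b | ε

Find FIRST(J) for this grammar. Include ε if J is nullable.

J -> ε contributes ε.
J -> c contributes {c}.
From J -> A J: add FIRST(A) = { h, p }.
J -> b c contributes {b}.
Union: FIRST(J) = { b, c, h, p, ε }.

{ b, c, h, p, ε }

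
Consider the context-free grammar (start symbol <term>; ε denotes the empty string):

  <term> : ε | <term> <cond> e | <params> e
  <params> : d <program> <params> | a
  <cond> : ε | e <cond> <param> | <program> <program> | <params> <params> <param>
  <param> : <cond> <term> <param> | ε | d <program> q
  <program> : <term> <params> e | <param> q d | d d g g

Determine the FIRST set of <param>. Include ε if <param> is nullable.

From <param> : <cond> <term> <param>: <cond>, <term>, <param> nullable, take FIRST(<cond>) ∪ FIRST(<term>) ∪ FIRST(<param>) = { a, d, e, q }; also ε since the whole RHS is nullable.
<param> : ε contributes ε.
<param> : d <program> q contributes {d}.
Union: FIRST(<param>) = { a, d, e, q, ε }.

{ a, d, e, q, ε }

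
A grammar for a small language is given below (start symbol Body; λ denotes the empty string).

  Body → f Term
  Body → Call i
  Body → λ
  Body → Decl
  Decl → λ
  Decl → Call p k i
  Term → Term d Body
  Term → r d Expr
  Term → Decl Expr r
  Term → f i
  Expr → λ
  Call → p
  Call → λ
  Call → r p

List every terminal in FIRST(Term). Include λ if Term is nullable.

From Term → Term d Body: add FIRST(Term) = { f, p, r }.
Term → r d Expr contributes {r}.
From Term → Decl Expr r: Decl, Expr nullable, take FIRST(Decl) ∪ FIRST(Expr) ∪ {r} = { p, r }.
Term → f i contributes {f}.
Union: FIRST(Term) = { f, p, r }.

{ f, p, r }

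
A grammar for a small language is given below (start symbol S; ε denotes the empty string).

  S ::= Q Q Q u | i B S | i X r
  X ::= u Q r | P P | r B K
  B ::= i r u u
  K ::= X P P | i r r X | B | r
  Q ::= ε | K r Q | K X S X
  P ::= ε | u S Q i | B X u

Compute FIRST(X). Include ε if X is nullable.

{ i, r, u, ε }

X ::= u Q r contributes {u}.
From X ::= P P: P, P nullable, take FIRST(P) ∪ FIRST(P) = { i, u }; also ε since the whole RHS is nullable.
X ::= r B K contributes {r}.
Union: FIRST(X) = { i, r, u, ε }.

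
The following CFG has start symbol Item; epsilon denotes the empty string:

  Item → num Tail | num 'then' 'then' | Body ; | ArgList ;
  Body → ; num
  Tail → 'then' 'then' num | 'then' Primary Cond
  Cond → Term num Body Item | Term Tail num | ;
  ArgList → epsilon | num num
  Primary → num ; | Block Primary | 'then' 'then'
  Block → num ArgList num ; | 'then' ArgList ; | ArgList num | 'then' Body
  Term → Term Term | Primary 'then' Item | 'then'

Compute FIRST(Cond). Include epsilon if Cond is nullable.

{ 'then', ;, num }

From Cond → Term num Body Item: add FIRST(Term) = { 'then', num }.
From Cond → Term Tail num: add FIRST(Term) = { 'then', num }.
Cond → ; contributes {;}.
Union: FIRST(Cond) = { 'then', ;, num }.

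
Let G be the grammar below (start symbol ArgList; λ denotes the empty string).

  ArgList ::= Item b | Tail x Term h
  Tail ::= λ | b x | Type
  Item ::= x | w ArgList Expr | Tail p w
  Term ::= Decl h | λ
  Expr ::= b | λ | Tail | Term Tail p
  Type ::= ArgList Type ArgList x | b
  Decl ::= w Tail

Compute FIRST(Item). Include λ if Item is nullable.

{ b, p, w, x }

Item ::= x contributes {x}.
Item ::= w ArgList Expr contributes {w}.
From Item ::= Tail p w: Tail nullable, take FIRST(Tail) ∪ {p} = { b, p, w, x }.
Union: FIRST(Item) = { b, p, w, x }.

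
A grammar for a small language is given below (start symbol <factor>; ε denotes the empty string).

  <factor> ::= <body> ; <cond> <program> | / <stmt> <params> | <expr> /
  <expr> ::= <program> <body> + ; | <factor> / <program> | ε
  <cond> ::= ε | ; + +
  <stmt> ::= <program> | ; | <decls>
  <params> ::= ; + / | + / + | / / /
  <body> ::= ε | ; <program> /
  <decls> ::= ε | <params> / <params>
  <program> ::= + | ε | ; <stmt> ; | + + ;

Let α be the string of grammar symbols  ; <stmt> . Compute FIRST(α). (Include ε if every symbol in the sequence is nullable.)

{ ; }

; is a terminal; add {;} and stop.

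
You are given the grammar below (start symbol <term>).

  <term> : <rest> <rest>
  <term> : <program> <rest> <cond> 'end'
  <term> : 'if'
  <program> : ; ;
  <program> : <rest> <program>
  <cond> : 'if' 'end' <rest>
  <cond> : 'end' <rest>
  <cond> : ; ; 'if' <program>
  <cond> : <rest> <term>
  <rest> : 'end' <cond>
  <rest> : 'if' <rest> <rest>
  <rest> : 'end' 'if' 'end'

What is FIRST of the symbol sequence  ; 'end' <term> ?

; is a terminal; add {;} and stop.

{ ; }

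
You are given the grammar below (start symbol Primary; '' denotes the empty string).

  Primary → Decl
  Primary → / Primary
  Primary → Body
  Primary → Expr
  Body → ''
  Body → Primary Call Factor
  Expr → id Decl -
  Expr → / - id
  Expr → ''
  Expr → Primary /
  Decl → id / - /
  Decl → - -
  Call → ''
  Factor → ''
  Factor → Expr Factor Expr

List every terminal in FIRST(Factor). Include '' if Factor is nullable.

{ -, /, id, '' }

Factor → '' contributes ''.
From Factor → Expr Factor Expr: Expr, Factor, Expr nullable, take FIRST(Expr) ∪ FIRST(Factor) ∪ FIRST(Expr) = { -, /, id }; also '' since the whole RHS is nullable.
Union: FIRST(Factor) = { -, /, id, '' }.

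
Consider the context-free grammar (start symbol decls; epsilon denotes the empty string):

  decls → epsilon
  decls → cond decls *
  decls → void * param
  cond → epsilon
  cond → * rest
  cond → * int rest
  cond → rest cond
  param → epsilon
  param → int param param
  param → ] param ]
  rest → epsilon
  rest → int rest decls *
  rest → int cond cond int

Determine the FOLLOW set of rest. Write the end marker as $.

In cond → * rest: rest is at the end, add FOLLOW(cond) = { *, int, void }.
In cond → * int rest: rest is at the end, add FOLLOW(cond) = { *, int, void }.
In cond → rest cond: add FIRST(cond)\{epsilon} = { *, int }.
  Since cond is nullable, also add FOLLOW(cond) = { *, int, void }.
In rest → int rest decls *: add FIRST(decls *) = { *, int, void }.
Union: FOLLOW(rest) = { *, int, void }.

{ *, int, void }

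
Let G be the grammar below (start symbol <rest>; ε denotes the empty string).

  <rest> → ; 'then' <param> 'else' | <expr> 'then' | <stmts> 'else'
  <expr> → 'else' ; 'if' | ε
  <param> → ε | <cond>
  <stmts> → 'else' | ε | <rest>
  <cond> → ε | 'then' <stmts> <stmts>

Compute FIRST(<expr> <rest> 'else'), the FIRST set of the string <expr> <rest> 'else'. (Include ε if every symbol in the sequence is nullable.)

{ 'else', 'then', ; }

Add FIRST(<expr>)\{ε} = { 'else' }; <expr> is nullable, continue.
Add FIRST(<rest>) = { 'else', 'then', ; }; <rest> is not nullable, stop.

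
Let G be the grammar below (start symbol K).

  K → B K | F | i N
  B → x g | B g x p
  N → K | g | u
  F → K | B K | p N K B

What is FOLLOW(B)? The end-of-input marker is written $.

In K → B K: add FIRST(K) = { i, p, x }.
In B → B g x p: add FIRST(g x p) = { g }.
In F → B K: add FIRST(K) = { i, p, x }.
In F → p N K B: B is at the end, add FOLLOW(F) = { $, i, p, x }.
Union: FOLLOW(B) = { $, g, i, p, x }.

{ $, g, i, p, x }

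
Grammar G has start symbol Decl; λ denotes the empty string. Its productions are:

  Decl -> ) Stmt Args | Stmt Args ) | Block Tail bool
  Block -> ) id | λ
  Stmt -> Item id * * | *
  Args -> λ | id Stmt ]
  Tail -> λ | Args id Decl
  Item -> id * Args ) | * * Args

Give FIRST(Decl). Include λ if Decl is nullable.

Decl -> ) Stmt Args contributes {)}.
From Decl -> Stmt Args ): add FIRST(Stmt) = { *, id }.
From Decl -> Block Tail bool: Block, Tail nullable, take FIRST(Block) ∪ FIRST(Tail) ∪ {bool} = { ), bool, id }.
Union: FIRST(Decl) = { ), *, bool, id }.

{ ), *, bool, id }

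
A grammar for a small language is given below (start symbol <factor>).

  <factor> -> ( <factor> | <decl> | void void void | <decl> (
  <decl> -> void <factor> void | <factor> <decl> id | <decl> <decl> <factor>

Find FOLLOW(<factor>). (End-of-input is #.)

{ #, (, id, void }

<factor> is the start symbol, so # ∈ FOLLOW(<factor>).
In <factor> -> ( <factor>: <factor> is at the end, add FOLLOW(<factor>) = { #, (, id, void }.
In <decl> -> void <factor> void: add FIRST(void) = { void }.
In <decl> -> <factor> <decl> id: add FIRST(<decl> id) = { (, void }.
In <decl> -> <decl> <decl> <factor>: <factor> is at the end, add FOLLOW(<decl>) = { #, (, id, void }.
Union: FOLLOW(<factor>) = { #, (, id, void }.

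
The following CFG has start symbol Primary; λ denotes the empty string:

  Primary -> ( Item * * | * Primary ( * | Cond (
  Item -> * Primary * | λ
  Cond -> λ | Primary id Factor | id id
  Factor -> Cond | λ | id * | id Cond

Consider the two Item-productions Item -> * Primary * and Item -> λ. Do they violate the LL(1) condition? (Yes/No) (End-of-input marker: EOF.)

FIRST(* Primary *) = { * } and FIRST(λ) = { λ }.
The second alternative is nullable and FOLLOW(Item) = { * } shares * with FIRST of the first — conflict.

Yes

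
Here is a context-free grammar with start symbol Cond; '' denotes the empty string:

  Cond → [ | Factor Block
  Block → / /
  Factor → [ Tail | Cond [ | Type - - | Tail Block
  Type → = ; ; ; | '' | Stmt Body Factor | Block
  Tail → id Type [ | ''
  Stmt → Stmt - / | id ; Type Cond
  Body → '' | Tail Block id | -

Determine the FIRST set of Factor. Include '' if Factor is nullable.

{ -, /, =, [, id }

Factor → [ Tail contributes {[}.
From Factor → Cond [: add FIRST(Cond) = { -, /, =, [, id }.
From Factor → Type - -: Type nullable, take FIRST(Type) ∪ {-} = { -, /, =, id }.
From Factor → Tail Block: Tail nullable, take FIRST(Tail) ∪ FIRST(Block) = { /, id }.
Union: FIRST(Factor) = { -, /, =, [, id }.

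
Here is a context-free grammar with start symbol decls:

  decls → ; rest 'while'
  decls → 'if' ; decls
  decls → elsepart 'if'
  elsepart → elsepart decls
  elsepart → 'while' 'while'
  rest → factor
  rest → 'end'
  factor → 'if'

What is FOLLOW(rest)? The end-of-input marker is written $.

In decls → ; rest 'while': add FIRST('while') = { 'while' }.
Union: FOLLOW(rest) = { 'while' }.

{ 'while' }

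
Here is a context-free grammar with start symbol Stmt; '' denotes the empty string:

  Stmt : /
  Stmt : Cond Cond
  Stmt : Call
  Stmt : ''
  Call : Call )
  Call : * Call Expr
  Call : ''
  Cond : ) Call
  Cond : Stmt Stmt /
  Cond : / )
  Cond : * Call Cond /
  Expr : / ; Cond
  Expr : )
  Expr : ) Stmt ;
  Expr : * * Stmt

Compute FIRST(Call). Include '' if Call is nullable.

{ ), *, '' }

From Call : Call ): Call nullable, take FIRST(Call) ∪ {)} = { ), * }.
Call : * Call Expr contributes {*}.
Call : '' contributes ''.
Union: FIRST(Call) = { ), *, '' }.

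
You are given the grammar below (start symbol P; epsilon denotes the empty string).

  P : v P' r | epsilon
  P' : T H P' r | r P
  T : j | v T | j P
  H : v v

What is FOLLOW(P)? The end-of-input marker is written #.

P is the start symbol, so # ∈ FOLLOW(P).
In P' : r P: P is at the end, add FOLLOW(P') = { r }.
In T : j P: P is at the end, add FOLLOW(T) = { v }.
Union: FOLLOW(P) = { #, r, v }.

{ #, r, v }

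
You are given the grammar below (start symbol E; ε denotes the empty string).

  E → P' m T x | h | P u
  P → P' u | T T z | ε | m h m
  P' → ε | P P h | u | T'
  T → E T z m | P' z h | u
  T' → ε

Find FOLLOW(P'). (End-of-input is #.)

{ m, u, z }

In E → P' m T x: add FIRST(m T x) = { m }.
In P → P' u: add FIRST(u) = { u }.
In T → P' z h: add FIRST(z h) = { z }.
Union: FOLLOW(P') = { m, u, z }.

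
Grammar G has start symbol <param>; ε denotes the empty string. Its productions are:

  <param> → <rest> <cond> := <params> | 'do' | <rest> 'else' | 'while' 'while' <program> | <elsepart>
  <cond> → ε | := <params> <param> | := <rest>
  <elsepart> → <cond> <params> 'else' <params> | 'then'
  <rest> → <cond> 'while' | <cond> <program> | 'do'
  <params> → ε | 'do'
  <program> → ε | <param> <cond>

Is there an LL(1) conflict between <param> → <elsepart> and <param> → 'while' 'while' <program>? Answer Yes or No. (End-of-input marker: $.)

No

FIRST(<elsepart>) = { 'do', 'else', 'then', := } and FIRST('while' 'while' <program>) = { 'while' }.
The FIRST sets are disjoint and neither alternative is nullable — no conflict.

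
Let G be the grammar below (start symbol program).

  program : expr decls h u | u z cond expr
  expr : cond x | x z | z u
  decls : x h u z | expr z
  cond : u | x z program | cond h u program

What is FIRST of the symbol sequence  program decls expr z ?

Add FIRST(program) = { u, x, z }; program is not nullable, stop.

{ u, x, z }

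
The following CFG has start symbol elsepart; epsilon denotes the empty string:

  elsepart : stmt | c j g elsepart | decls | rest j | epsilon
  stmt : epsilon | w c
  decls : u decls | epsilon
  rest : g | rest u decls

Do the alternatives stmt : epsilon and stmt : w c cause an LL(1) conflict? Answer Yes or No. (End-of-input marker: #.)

No

FIRST(epsilon) = { epsilon } and FIRST(w c) = { w }.
The first is nullable but FOLLOW(stmt) = { # } is disjoint from FIRST of the second.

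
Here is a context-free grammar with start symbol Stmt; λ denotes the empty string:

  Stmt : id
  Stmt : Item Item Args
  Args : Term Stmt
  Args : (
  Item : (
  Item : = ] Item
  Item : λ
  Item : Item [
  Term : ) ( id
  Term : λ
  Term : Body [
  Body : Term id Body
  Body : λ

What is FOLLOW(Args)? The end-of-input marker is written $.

{ $ }

In Stmt : Item Item Args: Args is at the end, add FOLLOW(Stmt) = { $ }.
Union: FOLLOW(Args) = { $ }.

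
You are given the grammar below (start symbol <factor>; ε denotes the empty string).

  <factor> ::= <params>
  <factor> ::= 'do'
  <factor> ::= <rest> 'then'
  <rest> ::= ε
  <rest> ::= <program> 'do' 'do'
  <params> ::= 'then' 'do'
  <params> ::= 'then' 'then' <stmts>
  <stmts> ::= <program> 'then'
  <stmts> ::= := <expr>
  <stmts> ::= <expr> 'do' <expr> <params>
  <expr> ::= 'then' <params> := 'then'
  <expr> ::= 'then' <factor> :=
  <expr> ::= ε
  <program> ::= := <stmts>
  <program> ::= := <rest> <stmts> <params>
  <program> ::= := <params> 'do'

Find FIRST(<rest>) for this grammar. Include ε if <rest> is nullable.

<rest> ::= ε contributes ε.
From <rest> ::= <program> 'do' 'do': add FIRST(<program>) = { := }.
Union: FIRST(<rest>) = { :=, ε }.

{ :=, ε }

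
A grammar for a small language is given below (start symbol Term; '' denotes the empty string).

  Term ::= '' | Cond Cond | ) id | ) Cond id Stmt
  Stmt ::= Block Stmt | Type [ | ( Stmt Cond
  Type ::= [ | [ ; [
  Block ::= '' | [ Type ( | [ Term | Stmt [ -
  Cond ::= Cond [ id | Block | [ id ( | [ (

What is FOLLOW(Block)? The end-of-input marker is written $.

{ $, (, [, id }

In Stmt ::= Block Stmt: add FIRST(Stmt) = { (, [ }.
In Cond ::= Block: Block is at the end, add FOLLOW(Cond) = { $, (, [, id }.
Union: FOLLOW(Block) = { $, (, [, id }.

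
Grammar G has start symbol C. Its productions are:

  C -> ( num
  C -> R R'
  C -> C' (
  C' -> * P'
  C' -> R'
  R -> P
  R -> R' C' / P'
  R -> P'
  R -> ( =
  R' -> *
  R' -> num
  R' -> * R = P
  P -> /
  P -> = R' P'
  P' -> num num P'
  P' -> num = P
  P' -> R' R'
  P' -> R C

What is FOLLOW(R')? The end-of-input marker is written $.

In C -> R R': R' is at the end, add FOLLOW(C) = { $, (, *, /, =, num }.
In C' -> R': R' is at the end, add FOLLOW(C') = { (, / }.
In R -> R' C' / P': add FIRST(C' / P') = { *, num }.
In P -> = R' P': add FIRST(P') = { (, *, /, =, num }.
In P' -> R' R': add FIRST(R') = { *, num }.
In P' -> R' R': R' is at the end, add FOLLOW(P') = { $, (, *, /, =, num }.
Union: FOLLOW(R') = { $, (, *, /, =, num }.

{ $, (, *, /, =, num }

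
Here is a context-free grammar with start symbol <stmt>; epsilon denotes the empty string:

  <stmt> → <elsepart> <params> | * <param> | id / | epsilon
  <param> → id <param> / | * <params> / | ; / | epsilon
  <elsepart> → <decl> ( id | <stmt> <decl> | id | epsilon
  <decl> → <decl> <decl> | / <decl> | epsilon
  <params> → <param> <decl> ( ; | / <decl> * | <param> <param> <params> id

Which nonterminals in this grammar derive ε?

Directly nullable (have an epsilon-production): <stmt>, <param>, <elsepart>, <decl>.
No other nonterminal has a production whose RHS symbols are all nullable.

{ <decl>, <elsepart>, <param>, <stmt> }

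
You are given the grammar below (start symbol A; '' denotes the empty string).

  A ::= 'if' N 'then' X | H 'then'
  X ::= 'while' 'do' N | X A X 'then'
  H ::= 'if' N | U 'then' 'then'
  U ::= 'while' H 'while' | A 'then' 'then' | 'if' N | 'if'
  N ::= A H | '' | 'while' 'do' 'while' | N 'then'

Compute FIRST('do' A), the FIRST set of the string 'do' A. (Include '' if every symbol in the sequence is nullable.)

{ 'do' }

'do' is a terminal; add {'do'} and stop.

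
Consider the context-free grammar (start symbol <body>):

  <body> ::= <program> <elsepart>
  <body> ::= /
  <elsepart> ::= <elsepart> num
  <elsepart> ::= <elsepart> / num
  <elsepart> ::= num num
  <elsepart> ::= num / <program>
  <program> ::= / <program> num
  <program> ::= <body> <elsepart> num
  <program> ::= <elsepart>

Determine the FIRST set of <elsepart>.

{ num }

From <elsepart> ::= <elsepart> num: add FIRST(<elsepart>) = { num }.
From <elsepart> ::= <elsepart> / num: add FIRST(<elsepart>) = { num }.
<elsepart> ::= num num contributes {num}.
<elsepart> ::= num / <program> contributes {num}.
Union: FIRST(<elsepart>) = { num }.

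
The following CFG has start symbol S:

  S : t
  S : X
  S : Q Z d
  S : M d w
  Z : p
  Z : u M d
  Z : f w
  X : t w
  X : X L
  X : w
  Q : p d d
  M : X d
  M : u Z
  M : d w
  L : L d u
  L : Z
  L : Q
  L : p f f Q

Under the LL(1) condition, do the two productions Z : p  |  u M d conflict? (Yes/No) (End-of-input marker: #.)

FIRST(p) = { p } and FIRST(u M d) = { u }.
The FIRST sets are disjoint and neither alternative is nullable — no conflict.

No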